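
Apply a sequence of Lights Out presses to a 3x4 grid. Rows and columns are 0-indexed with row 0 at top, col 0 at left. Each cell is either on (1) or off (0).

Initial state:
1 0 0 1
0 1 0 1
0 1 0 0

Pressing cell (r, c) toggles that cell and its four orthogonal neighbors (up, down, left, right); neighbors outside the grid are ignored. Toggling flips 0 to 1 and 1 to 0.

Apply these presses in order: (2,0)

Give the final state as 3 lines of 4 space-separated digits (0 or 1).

After press 1 at (2,0):
1 0 0 1
1 1 0 1
1 0 0 0

Answer: 1 0 0 1
1 1 0 1
1 0 0 0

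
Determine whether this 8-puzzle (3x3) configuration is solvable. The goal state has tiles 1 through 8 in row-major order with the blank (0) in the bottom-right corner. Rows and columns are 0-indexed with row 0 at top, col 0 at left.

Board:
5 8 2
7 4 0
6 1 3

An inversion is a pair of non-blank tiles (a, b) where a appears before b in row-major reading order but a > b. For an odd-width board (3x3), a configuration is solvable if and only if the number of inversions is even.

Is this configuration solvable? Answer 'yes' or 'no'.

Answer: no

Derivation:
Inversions (pairs i<j in row-major order where tile[i] > tile[j] > 0): 19
19 is odd, so the puzzle is not solvable.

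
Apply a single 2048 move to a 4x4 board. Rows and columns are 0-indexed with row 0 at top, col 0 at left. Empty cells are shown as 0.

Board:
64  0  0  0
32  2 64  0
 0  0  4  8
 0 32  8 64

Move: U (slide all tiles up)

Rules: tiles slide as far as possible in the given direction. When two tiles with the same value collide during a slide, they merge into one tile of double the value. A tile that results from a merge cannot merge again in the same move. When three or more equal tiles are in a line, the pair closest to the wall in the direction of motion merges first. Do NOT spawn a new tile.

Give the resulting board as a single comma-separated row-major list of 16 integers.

Slide up:
col 0: [64, 32, 0, 0] -> [64, 32, 0, 0]
col 1: [0, 2, 0, 32] -> [2, 32, 0, 0]
col 2: [0, 64, 4, 8] -> [64, 4, 8, 0]
col 3: [0, 0, 8, 64] -> [8, 64, 0, 0]

Answer: 64, 2, 64, 8, 32, 32, 4, 64, 0, 0, 8, 0, 0, 0, 0, 0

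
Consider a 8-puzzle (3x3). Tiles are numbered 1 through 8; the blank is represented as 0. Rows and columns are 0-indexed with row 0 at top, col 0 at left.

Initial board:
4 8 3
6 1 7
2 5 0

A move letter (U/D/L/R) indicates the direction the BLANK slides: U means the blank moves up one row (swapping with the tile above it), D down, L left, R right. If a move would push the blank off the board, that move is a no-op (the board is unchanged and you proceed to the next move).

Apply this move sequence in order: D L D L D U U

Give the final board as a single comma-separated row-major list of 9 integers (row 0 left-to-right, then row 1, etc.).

After move 1 (D):
4 8 3
6 1 7
2 5 0

After move 2 (L):
4 8 3
6 1 7
2 0 5

After move 3 (D):
4 8 3
6 1 7
2 0 5

After move 4 (L):
4 8 3
6 1 7
0 2 5

After move 5 (D):
4 8 3
6 1 7
0 2 5

After move 6 (U):
4 8 3
0 1 7
6 2 5

After move 7 (U):
0 8 3
4 1 7
6 2 5

Answer: 0, 8, 3, 4, 1, 7, 6, 2, 5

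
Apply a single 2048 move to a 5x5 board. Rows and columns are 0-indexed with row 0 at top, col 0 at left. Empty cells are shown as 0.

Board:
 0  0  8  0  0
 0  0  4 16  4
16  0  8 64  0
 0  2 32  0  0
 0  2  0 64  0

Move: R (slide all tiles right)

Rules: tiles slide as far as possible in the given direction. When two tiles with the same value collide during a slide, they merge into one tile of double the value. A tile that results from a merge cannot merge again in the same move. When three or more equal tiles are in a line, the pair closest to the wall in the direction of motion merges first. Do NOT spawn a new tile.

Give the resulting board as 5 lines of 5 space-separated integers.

Answer:  0  0  0  0  8
 0  0  4 16  4
 0  0 16  8 64
 0  0  0  2 32
 0  0  0  2 64

Derivation:
Slide right:
row 0: [0, 0, 8, 0, 0] -> [0, 0, 0, 0, 8]
row 1: [0, 0, 4, 16, 4] -> [0, 0, 4, 16, 4]
row 2: [16, 0, 8, 64, 0] -> [0, 0, 16, 8, 64]
row 3: [0, 2, 32, 0, 0] -> [0, 0, 0, 2, 32]
row 4: [0, 2, 0, 64, 0] -> [0, 0, 0, 2, 64]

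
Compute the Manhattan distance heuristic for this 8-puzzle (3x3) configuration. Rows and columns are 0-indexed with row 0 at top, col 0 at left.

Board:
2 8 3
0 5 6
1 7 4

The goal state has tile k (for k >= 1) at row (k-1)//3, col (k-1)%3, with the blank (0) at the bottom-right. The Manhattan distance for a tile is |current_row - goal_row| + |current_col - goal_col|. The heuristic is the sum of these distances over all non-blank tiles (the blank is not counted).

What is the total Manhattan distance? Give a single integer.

Tile 2: (0,0)->(0,1) = 1
Tile 8: (0,1)->(2,1) = 2
Tile 3: (0,2)->(0,2) = 0
Tile 5: (1,1)->(1,1) = 0
Tile 6: (1,2)->(1,2) = 0
Tile 1: (2,0)->(0,0) = 2
Tile 7: (2,1)->(2,0) = 1
Tile 4: (2,2)->(1,0) = 3
Sum: 1 + 2 + 0 + 0 + 0 + 2 + 1 + 3 = 9

Answer: 9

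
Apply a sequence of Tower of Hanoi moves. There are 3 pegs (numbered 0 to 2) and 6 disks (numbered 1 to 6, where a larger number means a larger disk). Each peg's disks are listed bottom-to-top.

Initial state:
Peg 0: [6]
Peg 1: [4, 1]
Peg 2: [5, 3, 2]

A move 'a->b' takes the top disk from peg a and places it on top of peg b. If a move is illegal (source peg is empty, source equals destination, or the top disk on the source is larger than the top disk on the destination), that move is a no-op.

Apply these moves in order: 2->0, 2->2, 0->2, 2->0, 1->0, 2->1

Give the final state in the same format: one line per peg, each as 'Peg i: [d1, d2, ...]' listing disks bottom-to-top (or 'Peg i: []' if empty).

After move 1 (2->0):
Peg 0: [6, 2]
Peg 1: [4, 1]
Peg 2: [5, 3]

After move 2 (2->2):
Peg 0: [6, 2]
Peg 1: [4, 1]
Peg 2: [5, 3]

After move 3 (0->2):
Peg 0: [6]
Peg 1: [4, 1]
Peg 2: [5, 3, 2]

After move 4 (2->0):
Peg 0: [6, 2]
Peg 1: [4, 1]
Peg 2: [5, 3]

After move 5 (1->0):
Peg 0: [6, 2, 1]
Peg 1: [4]
Peg 2: [5, 3]

After move 6 (2->1):
Peg 0: [6, 2, 1]
Peg 1: [4, 3]
Peg 2: [5]

Answer: Peg 0: [6, 2, 1]
Peg 1: [4, 3]
Peg 2: [5]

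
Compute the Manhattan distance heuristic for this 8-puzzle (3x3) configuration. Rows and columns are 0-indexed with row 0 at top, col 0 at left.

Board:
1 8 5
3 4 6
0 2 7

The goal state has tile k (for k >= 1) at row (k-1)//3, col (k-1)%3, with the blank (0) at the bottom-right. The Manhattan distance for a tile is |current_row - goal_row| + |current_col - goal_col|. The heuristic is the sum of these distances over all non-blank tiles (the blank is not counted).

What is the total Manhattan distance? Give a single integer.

Answer: 12

Derivation:
Tile 1: (0,0)->(0,0) = 0
Tile 8: (0,1)->(2,1) = 2
Tile 5: (0,2)->(1,1) = 2
Tile 3: (1,0)->(0,2) = 3
Tile 4: (1,1)->(1,0) = 1
Tile 6: (1,2)->(1,2) = 0
Tile 2: (2,1)->(0,1) = 2
Tile 7: (2,2)->(2,0) = 2
Sum: 0 + 2 + 2 + 3 + 1 + 0 + 2 + 2 = 12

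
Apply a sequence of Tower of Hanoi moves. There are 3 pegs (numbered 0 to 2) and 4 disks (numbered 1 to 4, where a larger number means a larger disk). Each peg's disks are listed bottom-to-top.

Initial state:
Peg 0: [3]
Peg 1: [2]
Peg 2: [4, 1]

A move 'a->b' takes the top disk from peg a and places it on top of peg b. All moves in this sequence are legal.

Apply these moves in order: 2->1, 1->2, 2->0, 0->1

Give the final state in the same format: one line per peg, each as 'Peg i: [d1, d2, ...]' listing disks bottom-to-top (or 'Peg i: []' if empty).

After move 1 (2->1):
Peg 0: [3]
Peg 1: [2, 1]
Peg 2: [4]

After move 2 (1->2):
Peg 0: [3]
Peg 1: [2]
Peg 2: [4, 1]

After move 3 (2->0):
Peg 0: [3, 1]
Peg 1: [2]
Peg 2: [4]

After move 4 (0->1):
Peg 0: [3]
Peg 1: [2, 1]
Peg 2: [4]

Answer: Peg 0: [3]
Peg 1: [2, 1]
Peg 2: [4]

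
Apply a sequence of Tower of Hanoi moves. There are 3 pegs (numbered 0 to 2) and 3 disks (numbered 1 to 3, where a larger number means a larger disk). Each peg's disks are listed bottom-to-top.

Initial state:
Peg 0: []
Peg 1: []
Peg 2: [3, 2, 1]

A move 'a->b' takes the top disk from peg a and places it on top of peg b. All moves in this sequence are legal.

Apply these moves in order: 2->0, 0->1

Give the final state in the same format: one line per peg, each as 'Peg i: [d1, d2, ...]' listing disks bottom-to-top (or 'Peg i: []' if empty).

Answer: Peg 0: []
Peg 1: [1]
Peg 2: [3, 2]

Derivation:
After move 1 (2->0):
Peg 0: [1]
Peg 1: []
Peg 2: [3, 2]

After move 2 (0->1):
Peg 0: []
Peg 1: [1]
Peg 2: [3, 2]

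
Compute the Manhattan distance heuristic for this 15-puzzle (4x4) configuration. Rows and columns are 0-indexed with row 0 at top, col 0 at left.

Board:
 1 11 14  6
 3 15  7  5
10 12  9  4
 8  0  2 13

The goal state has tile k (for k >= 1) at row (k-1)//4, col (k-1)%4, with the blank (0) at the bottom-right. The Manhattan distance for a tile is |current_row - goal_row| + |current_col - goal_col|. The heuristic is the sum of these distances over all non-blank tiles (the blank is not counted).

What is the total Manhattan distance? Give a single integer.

Tile 1: at (0,0), goal (0,0), distance |0-0|+|0-0| = 0
Tile 11: at (0,1), goal (2,2), distance |0-2|+|1-2| = 3
Tile 14: at (0,2), goal (3,1), distance |0-3|+|2-1| = 4
Tile 6: at (0,3), goal (1,1), distance |0-1|+|3-1| = 3
Tile 3: at (1,0), goal (0,2), distance |1-0|+|0-2| = 3
Tile 15: at (1,1), goal (3,2), distance |1-3|+|1-2| = 3
Tile 7: at (1,2), goal (1,2), distance |1-1|+|2-2| = 0
Tile 5: at (1,3), goal (1,0), distance |1-1|+|3-0| = 3
Tile 10: at (2,0), goal (2,1), distance |2-2|+|0-1| = 1
Tile 12: at (2,1), goal (2,3), distance |2-2|+|1-3| = 2
Tile 9: at (2,2), goal (2,0), distance |2-2|+|2-0| = 2
Tile 4: at (2,3), goal (0,3), distance |2-0|+|3-3| = 2
Tile 8: at (3,0), goal (1,3), distance |3-1|+|0-3| = 5
Tile 2: at (3,2), goal (0,1), distance |3-0|+|2-1| = 4
Tile 13: at (3,3), goal (3,0), distance |3-3|+|3-0| = 3
Sum: 0 + 3 + 4 + 3 + 3 + 3 + 0 + 3 + 1 + 2 + 2 + 2 + 5 + 4 + 3 = 38

Answer: 38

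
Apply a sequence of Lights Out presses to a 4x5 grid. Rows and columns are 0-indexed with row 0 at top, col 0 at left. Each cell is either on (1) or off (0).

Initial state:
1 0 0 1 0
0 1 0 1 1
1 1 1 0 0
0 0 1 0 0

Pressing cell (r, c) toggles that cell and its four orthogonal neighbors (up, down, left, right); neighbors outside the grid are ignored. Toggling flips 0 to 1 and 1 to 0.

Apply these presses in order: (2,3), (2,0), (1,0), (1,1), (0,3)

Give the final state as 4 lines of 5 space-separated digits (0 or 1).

After press 1 at (2,3):
1 0 0 1 0
0 1 0 0 1
1 1 0 1 1
0 0 1 1 0

After press 2 at (2,0):
1 0 0 1 0
1 1 0 0 1
0 0 0 1 1
1 0 1 1 0

After press 3 at (1,0):
0 0 0 1 0
0 0 0 0 1
1 0 0 1 1
1 0 1 1 0

After press 4 at (1,1):
0 1 0 1 0
1 1 1 0 1
1 1 0 1 1
1 0 1 1 0

After press 5 at (0,3):
0 1 1 0 1
1 1 1 1 1
1 1 0 1 1
1 0 1 1 0

Answer: 0 1 1 0 1
1 1 1 1 1
1 1 0 1 1
1 0 1 1 0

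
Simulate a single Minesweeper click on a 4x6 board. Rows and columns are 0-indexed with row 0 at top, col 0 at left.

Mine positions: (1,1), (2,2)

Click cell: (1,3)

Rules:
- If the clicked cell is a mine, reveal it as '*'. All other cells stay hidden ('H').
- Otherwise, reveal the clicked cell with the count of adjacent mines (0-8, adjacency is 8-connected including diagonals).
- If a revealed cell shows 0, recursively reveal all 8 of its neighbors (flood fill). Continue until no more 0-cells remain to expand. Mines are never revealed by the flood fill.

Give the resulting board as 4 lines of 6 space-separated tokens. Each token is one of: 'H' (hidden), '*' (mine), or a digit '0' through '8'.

H H H H H H
H H H 1 H H
H H H H H H
H H H H H H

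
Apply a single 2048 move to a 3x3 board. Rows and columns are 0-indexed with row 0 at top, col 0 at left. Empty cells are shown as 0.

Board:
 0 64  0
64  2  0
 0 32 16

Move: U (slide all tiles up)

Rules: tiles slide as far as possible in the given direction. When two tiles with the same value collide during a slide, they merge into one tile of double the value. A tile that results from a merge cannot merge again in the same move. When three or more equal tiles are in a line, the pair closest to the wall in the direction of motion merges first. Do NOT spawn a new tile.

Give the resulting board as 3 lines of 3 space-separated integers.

Answer: 64 64 16
 0  2  0
 0 32  0

Derivation:
Slide up:
col 0: [0, 64, 0] -> [64, 0, 0]
col 1: [64, 2, 32] -> [64, 2, 32]
col 2: [0, 0, 16] -> [16, 0, 0]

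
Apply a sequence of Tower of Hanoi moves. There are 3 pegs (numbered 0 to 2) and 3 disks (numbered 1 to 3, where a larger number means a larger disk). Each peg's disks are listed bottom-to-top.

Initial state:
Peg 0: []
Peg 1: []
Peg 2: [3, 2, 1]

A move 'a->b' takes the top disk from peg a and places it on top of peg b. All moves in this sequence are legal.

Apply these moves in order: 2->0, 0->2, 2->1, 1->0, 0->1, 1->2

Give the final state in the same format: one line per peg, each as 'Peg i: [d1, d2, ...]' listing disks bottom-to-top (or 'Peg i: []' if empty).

Answer: Peg 0: []
Peg 1: []
Peg 2: [3, 2, 1]

Derivation:
After move 1 (2->0):
Peg 0: [1]
Peg 1: []
Peg 2: [3, 2]

After move 2 (0->2):
Peg 0: []
Peg 1: []
Peg 2: [3, 2, 1]

After move 3 (2->1):
Peg 0: []
Peg 1: [1]
Peg 2: [3, 2]

After move 4 (1->0):
Peg 0: [1]
Peg 1: []
Peg 2: [3, 2]

After move 5 (0->1):
Peg 0: []
Peg 1: [1]
Peg 2: [3, 2]

After move 6 (1->2):
Peg 0: []
Peg 1: []
Peg 2: [3, 2, 1]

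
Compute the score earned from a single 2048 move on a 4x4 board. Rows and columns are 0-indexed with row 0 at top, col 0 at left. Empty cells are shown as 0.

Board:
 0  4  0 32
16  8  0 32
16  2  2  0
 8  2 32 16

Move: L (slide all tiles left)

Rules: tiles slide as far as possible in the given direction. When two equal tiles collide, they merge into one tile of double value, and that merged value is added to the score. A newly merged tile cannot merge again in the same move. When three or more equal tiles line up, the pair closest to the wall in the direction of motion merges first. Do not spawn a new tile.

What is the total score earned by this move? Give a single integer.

Answer: 4

Derivation:
Slide left:
row 0: [0, 4, 0, 32] -> [4, 32, 0, 0]  score +0 (running 0)
row 1: [16, 8, 0, 32] -> [16, 8, 32, 0]  score +0 (running 0)
row 2: [16, 2, 2, 0] -> [16, 4, 0, 0]  score +4 (running 4)
row 3: [8, 2, 32, 16] -> [8, 2, 32, 16]  score +0 (running 4)
Board after move:
 4 32  0  0
16  8 32  0
16  4  0  0
 8  2 32 16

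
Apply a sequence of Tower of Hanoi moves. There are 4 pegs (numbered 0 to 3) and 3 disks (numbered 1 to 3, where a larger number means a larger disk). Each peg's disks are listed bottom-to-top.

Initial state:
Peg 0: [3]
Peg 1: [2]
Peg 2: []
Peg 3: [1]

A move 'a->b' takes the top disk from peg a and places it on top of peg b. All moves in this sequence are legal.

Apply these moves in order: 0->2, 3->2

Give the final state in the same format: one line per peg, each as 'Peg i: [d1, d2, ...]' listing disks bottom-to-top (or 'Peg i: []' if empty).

Answer: Peg 0: []
Peg 1: [2]
Peg 2: [3, 1]
Peg 3: []

Derivation:
After move 1 (0->2):
Peg 0: []
Peg 1: [2]
Peg 2: [3]
Peg 3: [1]

After move 2 (3->2):
Peg 0: []
Peg 1: [2]
Peg 2: [3, 1]
Peg 3: []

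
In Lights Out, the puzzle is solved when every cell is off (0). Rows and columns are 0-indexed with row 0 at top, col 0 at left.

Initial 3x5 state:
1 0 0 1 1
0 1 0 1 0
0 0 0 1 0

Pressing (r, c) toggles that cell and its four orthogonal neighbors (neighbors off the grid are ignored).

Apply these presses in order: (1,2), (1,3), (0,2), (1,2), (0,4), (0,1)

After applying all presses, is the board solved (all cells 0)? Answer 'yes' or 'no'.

After press 1 at (1,2):
1 0 1 1 1
0 0 1 0 0
0 0 1 1 0

After press 2 at (1,3):
1 0 1 0 1
0 0 0 1 1
0 0 1 0 0

After press 3 at (0,2):
1 1 0 1 1
0 0 1 1 1
0 0 1 0 0

After press 4 at (1,2):
1 1 1 1 1
0 1 0 0 1
0 0 0 0 0

After press 5 at (0,4):
1 1 1 0 0
0 1 0 0 0
0 0 0 0 0

After press 6 at (0,1):
0 0 0 0 0
0 0 0 0 0
0 0 0 0 0

Lights still on: 0

Answer: yes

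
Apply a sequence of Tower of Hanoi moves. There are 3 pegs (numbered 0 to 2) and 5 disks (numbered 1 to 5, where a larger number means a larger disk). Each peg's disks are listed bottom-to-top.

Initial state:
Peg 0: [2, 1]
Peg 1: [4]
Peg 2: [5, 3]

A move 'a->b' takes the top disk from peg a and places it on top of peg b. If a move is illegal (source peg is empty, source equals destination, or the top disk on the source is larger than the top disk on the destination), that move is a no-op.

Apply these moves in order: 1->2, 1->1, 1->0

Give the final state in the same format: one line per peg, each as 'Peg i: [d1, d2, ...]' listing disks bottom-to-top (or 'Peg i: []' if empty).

After move 1 (1->2):
Peg 0: [2, 1]
Peg 1: [4]
Peg 2: [5, 3]

After move 2 (1->1):
Peg 0: [2, 1]
Peg 1: [4]
Peg 2: [5, 3]

After move 3 (1->0):
Peg 0: [2, 1]
Peg 1: [4]
Peg 2: [5, 3]

Answer: Peg 0: [2, 1]
Peg 1: [4]
Peg 2: [5, 3]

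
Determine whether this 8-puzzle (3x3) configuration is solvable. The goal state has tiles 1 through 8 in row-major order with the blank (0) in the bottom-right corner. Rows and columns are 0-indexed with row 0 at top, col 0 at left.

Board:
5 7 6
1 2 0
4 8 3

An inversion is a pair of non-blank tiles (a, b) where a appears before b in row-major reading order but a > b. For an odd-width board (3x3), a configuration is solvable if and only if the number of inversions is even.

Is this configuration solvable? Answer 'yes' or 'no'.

Answer: no

Derivation:
Inversions (pairs i<j in row-major order where tile[i] > tile[j] > 0): 15
15 is odd, so the puzzle is not solvable.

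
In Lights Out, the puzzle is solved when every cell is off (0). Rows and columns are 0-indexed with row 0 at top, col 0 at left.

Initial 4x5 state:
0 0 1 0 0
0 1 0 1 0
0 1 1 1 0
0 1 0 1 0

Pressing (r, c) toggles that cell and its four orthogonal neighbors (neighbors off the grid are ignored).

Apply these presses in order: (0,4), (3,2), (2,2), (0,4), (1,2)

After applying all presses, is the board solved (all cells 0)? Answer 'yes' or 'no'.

Answer: yes

Derivation:
After press 1 at (0,4):
0 0 1 1 1
0 1 0 1 1
0 1 1 1 0
0 1 0 1 0

After press 2 at (3,2):
0 0 1 1 1
0 1 0 1 1
0 1 0 1 0
0 0 1 0 0

After press 3 at (2,2):
0 0 1 1 1
0 1 1 1 1
0 0 1 0 0
0 0 0 0 0

After press 4 at (0,4):
0 0 1 0 0
0 1 1 1 0
0 0 1 0 0
0 0 0 0 0

After press 5 at (1,2):
0 0 0 0 0
0 0 0 0 0
0 0 0 0 0
0 0 0 0 0

Lights still on: 0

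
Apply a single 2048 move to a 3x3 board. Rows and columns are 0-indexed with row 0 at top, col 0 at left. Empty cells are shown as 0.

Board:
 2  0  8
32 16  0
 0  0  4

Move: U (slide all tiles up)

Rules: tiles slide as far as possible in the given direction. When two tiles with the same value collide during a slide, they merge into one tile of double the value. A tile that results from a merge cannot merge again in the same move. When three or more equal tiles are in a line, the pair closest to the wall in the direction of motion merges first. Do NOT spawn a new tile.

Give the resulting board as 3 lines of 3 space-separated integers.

Slide up:
col 0: [2, 32, 0] -> [2, 32, 0]
col 1: [0, 16, 0] -> [16, 0, 0]
col 2: [8, 0, 4] -> [8, 4, 0]

Answer:  2 16  8
32  0  4
 0  0  0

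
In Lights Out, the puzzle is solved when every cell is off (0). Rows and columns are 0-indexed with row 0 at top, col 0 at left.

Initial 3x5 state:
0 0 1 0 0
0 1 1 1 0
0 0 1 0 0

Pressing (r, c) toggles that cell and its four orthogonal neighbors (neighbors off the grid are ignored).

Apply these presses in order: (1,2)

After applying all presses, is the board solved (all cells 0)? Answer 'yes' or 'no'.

Answer: yes

Derivation:
After press 1 at (1,2):
0 0 0 0 0
0 0 0 0 0
0 0 0 0 0

Lights still on: 0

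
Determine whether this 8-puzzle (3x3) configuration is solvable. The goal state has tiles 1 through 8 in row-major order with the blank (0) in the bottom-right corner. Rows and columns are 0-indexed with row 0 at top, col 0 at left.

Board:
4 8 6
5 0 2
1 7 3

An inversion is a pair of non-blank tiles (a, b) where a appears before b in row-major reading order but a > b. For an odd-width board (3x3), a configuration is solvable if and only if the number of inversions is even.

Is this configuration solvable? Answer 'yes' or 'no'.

Inversions (pairs i<j in row-major order where tile[i] > tile[j] > 0): 18
18 is even, so the puzzle is solvable.

Answer: yes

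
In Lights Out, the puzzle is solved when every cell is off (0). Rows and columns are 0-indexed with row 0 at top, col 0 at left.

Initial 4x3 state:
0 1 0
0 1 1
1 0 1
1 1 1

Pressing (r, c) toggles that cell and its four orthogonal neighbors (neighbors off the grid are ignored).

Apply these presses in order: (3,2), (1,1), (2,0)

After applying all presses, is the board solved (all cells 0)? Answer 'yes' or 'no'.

After press 1 at (3,2):
0 1 0
0 1 1
1 0 0
1 0 0

After press 2 at (1,1):
0 0 0
1 0 0
1 1 0
1 0 0

After press 3 at (2,0):
0 0 0
0 0 0
0 0 0
0 0 0

Lights still on: 0

Answer: yes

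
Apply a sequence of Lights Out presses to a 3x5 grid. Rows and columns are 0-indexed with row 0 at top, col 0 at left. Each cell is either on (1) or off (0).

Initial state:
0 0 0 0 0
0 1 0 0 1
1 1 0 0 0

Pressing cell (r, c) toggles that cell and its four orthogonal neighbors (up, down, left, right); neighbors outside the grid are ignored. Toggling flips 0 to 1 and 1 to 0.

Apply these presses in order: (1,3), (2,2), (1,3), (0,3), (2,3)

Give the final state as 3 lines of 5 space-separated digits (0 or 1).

Answer: 0 0 1 1 1
0 1 1 0 1
1 0 0 0 1

Derivation:
After press 1 at (1,3):
0 0 0 1 0
0 1 1 1 0
1 1 0 1 0

After press 2 at (2,2):
0 0 0 1 0
0 1 0 1 0
1 0 1 0 0

After press 3 at (1,3):
0 0 0 0 0
0 1 1 0 1
1 0 1 1 0

After press 4 at (0,3):
0 0 1 1 1
0 1 1 1 1
1 0 1 1 0

After press 5 at (2,3):
0 0 1 1 1
0 1 1 0 1
1 0 0 0 1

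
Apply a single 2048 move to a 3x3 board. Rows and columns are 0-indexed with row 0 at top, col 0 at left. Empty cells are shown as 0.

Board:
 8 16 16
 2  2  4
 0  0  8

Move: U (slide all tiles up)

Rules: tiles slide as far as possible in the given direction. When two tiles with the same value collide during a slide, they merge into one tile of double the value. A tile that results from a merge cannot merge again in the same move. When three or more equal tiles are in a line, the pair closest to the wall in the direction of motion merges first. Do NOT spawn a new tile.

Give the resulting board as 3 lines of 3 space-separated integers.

Answer:  8 16 16
 2  2  4
 0  0  8

Derivation:
Slide up:
col 0: [8, 2, 0] -> [8, 2, 0]
col 1: [16, 2, 0] -> [16, 2, 0]
col 2: [16, 4, 8] -> [16, 4, 8]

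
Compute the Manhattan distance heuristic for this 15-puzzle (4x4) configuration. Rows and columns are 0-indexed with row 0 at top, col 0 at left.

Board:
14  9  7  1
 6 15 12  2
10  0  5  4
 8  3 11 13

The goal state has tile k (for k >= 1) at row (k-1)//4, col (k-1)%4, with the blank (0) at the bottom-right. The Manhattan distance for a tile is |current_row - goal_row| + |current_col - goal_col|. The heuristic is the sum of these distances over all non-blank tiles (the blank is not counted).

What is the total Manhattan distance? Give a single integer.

Answer: 39

Derivation:
Tile 14: at (0,0), goal (3,1), distance |0-3|+|0-1| = 4
Tile 9: at (0,1), goal (2,0), distance |0-2|+|1-0| = 3
Tile 7: at (0,2), goal (1,2), distance |0-1|+|2-2| = 1
Tile 1: at (0,3), goal (0,0), distance |0-0|+|3-0| = 3
Tile 6: at (1,0), goal (1,1), distance |1-1|+|0-1| = 1
Tile 15: at (1,1), goal (3,2), distance |1-3|+|1-2| = 3
Tile 12: at (1,2), goal (2,3), distance |1-2|+|2-3| = 2
Tile 2: at (1,3), goal (0,1), distance |1-0|+|3-1| = 3
Tile 10: at (2,0), goal (2,1), distance |2-2|+|0-1| = 1
Tile 5: at (2,2), goal (1,0), distance |2-1|+|2-0| = 3
Tile 4: at (2,3), goal (0,3), distance |2-0|+|3-3| = 2
Tile 8: at (3,0), goal (1,3), distance |3-1|+|0-3| = 5
Tile 3: at (3,1), goal (0,2), distance |3-0|+|1-2| = 4
Tile 11: at (3,2), goal (2,2), distance |3-2|+|2-2| = 1
Tile 13: at (3,3), goal (3,0), distance |3-3|+|3-0| = 3
Sum: 4 + 3 + 1 + 3 + 1 + 3 + 2 + 3 + 1 + 3 + 2 + 5 + 4 + 1 + 3 = 39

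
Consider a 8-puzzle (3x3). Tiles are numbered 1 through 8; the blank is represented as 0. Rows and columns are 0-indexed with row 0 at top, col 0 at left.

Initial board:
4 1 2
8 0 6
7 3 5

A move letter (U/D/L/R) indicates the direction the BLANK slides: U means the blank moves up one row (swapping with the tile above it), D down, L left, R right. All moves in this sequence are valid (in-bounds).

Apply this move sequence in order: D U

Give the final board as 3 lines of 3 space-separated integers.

After move 1 (D):
4 1 2
8 3 6
7 0 5

After move 2 (U):
4 1 2
8 0 6
7 3 5

Answer: 4 1 2
8 0 6
7 3 5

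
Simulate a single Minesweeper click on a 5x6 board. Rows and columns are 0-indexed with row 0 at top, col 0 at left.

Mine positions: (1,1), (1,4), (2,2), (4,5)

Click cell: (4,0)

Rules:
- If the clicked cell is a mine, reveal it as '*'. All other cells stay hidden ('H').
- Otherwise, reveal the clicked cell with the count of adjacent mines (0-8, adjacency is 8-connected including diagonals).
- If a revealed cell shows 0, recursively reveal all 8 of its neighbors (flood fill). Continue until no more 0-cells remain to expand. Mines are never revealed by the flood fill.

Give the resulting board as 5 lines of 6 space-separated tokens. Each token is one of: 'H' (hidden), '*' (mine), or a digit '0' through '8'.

H H H H H H
H H H H H H
1 2 H H H H
0 1 1 1 1 H
0 0 0 0 1 H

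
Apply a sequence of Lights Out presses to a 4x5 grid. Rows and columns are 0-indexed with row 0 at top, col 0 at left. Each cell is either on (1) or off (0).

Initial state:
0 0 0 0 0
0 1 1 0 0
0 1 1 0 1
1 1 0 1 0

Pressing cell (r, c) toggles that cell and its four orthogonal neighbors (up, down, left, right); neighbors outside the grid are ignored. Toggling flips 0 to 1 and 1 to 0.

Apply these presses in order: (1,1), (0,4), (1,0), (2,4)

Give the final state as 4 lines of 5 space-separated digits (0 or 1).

After press 1 at (1,1):
0 1 0 0 0
1 0 0 0 0
0 0 1 0 1
1 1 0 1 0

After press 2 at (0,4):
0 1 0 1 1
1 0 0 0 1
0 0 1 0 1
1 1 0 1 0

After press 3 at (1,0):
1 1 0 1 1
0 1 0 0 1
1 0 1 0 1
1 1 0 1 0

After press 4 at (2,4):
1 1 0 1 1
0 1 0 0 0
1 0 1 1 0
1 1 0 1 1

Answer: 1 1 0 1 1
0 1 0 0 0
1 0 1 1 0
1 1 0 1 1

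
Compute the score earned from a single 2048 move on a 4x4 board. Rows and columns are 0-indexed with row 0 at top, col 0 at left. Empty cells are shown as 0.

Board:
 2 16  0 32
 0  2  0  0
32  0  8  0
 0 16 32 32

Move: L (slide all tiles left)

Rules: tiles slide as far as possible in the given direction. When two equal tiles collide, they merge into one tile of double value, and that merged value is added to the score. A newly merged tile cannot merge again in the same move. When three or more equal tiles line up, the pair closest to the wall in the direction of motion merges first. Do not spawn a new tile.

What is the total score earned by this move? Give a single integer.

Slide left:
row 0: [2, 16, 0, 32] -> [2, 16, 32, 0]  score +0 (running 0)
row 1: [0, 2, 0, 0] -> [2, 0, 0, 0]  score +0 (running 0)
row 2: [32, 0, 8, 0] -> [32, 8, 0, 0]  score +0 (running 0)
row 3: [0, 16, 32, 32] -> [16, 64, 0, 0]  score +64 (running 64)
Board after move:
 2 16 32  0
 2  0  0  0
32  8  0  0
16 64  0  0

Answer: 64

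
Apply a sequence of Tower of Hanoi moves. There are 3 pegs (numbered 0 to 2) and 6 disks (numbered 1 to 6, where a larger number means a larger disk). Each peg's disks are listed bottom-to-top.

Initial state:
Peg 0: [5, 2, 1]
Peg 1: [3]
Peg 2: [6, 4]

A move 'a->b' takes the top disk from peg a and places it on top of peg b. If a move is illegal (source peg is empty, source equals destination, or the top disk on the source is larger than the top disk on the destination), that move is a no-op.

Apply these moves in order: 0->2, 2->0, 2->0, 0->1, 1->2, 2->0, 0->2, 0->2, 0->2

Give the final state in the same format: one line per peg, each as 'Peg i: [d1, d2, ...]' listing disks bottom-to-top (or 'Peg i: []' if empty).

After move 1 (0->2):
Peg 0: [5, 2]
Peg 1: [3]
Peg 2: [6, 4, 1]

After move 2 (2->0):
Peg 0: [5, 2, 1]
Peg 1: [3]
Peg 2: [6, 4]

After move 3 (2->0):
Peg 0: [5, 2, 1]
Peg 1: [3]
Peg 2: [6, 4]

After move 4 (0->1):
Peg 0: [5, 2]
Peg 1: [3, 1]
Peg 2: [6, 4]

After move 5 (1->2):
Peg 0: [5, 2]
Peg 1: [3]
Peg 2: [6, 4, 1]

After move 6 (2->0):
Peg 0: [5, 2, 1]
Peg 1: [3]
Peg 2: [6, 4]

After move 7 (0->2):
Peg 0: [5, 2]
Peg 1: [3]
Peg 2: [6, 4, 1]

After move 8 (0->2):
Peg 0: [5, 2]
Peg 1: [3]
Peg 2: [6, 4, 1]

After move 9 (0->2):
Peg 0: [5, 2]
Peg 1: [3]
Peg 2: [6, 4, 1]

Answer: Peg 0: [5, 2]
Peg 1: [3]
Peg 2: [6, 4, 1]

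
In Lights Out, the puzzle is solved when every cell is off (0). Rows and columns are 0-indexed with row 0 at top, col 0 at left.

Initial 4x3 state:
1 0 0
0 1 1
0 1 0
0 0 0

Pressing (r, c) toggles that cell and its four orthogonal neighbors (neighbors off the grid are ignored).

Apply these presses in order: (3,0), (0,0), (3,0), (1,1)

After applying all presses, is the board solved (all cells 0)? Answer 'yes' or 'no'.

After press 1 at (3,0):
1 0 0
0 1 1
1 1 0
1 1 0

After press 2 at (0,0):
0 1 0
1 1 1
1 1 0
1 1 0

After press 3 at (3,0):
0 1 0
1 1 1
0 1 0
0 0 0

After press 4 at (1,1):
0 0 0
0 0 0
0 0 0
0 0 0

Lights still on: 0

Answer: yes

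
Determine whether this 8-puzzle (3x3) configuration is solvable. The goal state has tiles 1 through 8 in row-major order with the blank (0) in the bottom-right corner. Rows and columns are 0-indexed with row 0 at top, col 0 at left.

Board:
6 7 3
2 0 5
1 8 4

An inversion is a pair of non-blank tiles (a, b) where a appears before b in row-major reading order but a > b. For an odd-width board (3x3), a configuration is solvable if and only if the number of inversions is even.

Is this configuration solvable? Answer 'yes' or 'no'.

Inversions (pairs i<j in row-major order where tile[i] > tile[j] > 0): 16
16 is even, so the puzzle is solvable.

Answer: yes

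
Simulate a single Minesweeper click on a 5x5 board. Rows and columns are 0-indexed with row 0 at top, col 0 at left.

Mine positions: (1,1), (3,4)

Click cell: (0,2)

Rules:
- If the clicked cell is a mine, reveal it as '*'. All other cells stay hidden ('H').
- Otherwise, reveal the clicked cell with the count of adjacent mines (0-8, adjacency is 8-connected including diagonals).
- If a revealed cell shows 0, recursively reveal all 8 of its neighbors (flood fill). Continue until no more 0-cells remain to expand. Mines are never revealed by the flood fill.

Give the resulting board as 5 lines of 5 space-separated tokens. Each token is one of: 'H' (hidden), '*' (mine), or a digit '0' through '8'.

H H 1 H H
H H H H H
H H H H H
H H H H H
H H H H H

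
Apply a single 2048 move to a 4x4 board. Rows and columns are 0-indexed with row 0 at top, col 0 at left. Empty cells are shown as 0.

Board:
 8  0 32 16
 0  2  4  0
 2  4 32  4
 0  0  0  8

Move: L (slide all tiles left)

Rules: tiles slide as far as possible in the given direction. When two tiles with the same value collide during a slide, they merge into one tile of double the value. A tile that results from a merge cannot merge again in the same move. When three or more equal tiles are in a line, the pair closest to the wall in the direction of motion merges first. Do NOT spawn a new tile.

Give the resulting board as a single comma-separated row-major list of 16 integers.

Slide left:
row 0: [8, 0, 32, 16] -> [8, 32, 16, 0]
row 1: [0, 2, 4, 0] -> [2, 4, 0, 0]
row 2: [2, 4, 32, 4] -> [2, 4, 32, 4]
row 3: [0, 0, 0, 8] -> [8, 0, 0, 0]

Answer: 8, 32, 16, 0, 2, 4, 0, 0, 2, 4, 32, 4, 8, 0, 0, 0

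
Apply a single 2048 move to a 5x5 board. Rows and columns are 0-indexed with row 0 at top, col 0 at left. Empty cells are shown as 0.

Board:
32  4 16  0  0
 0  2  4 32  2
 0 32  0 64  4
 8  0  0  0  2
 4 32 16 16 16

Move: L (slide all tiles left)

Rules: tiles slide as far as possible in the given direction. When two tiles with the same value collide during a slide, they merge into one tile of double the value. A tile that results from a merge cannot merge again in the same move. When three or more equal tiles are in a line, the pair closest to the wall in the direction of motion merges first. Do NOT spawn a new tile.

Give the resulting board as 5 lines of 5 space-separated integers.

Slide left:
row 0: [32, 4, 16, 0, 0] -> [32, 4, 16, 0, 0]
row 1: [0, 2, 4, 32, 2] -> [2, 4, 32, 2, 0]
row 2: [0, 32, 0, 64, 4] -> [32, 64, 4, 0, 0]
row 3: [8, 0, 0, 0, 2] -> [8, 2, 0, 0, 0]
row 4: [4, 32, 16, 16, 16] -> [4, 32, 32, 16, 0]

Answer: 32  4 16  0  0
 2  4 32  2  0
32 64  4  0  0
 8  2  0  0  0
 4 32 32 16  0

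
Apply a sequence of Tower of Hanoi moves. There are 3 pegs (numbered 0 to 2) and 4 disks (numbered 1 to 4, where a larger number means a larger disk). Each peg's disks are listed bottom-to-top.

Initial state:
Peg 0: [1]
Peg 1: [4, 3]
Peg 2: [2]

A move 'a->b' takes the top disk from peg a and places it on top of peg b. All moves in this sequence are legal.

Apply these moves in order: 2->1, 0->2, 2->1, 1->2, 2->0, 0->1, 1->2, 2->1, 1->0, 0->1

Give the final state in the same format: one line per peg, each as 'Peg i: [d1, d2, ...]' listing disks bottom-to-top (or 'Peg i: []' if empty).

After move 1 (2->1):
Peg 0: [1]
Peg 1: [4, 3, 2]
Peg 2: []

After move 2 (0->2):
Peg 0: []
Peg 1: [4, 3, 2]
Peg 2: [1]

After move 3 (2->1):
Peg 0: []
Peg 1: [4, 3, 2, 1]
Peg 2: []

After move 4 (1->2):
Peg 0: []
Peg 1: [4, 3, 2]
Peg 2: [1]

After move 5 (2->0):
Peg 0: [1]
Peg 1: [4, 3, 2]
Peg 2: []

After move 6 (0->1):
Peg 0: []
Peg 1: [4, 3, 2, 1]
Peg 2: []

After move 7 (1->2):
Peg 0: []
Peg 1: [4, 3, 2]
Peg 2: [1]

After move 8 (2->1):
Peg 0: []
Peg 1: [4, 3, 2, 1]
Peg 2: []

After move 9 (1->0):
Peg 0: [1]
Peg 1: [4, 3, 2]
Peg 2: []

After move 10 (0->1):
Peg 0: []
Peg 1: [4, 3, 2, 1]
Peg 2: []

Answer: Peg 0: []
Peg 1: [4, 3, 2, 1]
Peg 2: []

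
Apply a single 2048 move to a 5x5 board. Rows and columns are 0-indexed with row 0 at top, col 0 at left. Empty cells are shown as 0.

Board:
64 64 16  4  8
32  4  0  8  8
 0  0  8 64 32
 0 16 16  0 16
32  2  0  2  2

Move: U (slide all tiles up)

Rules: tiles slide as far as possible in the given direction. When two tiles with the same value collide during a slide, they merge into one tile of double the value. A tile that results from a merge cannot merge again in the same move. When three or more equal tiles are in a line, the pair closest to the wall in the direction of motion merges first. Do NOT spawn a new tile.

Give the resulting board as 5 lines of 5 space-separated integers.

Answer: 64 64 16  4 16
64  4  8  8 32
 0 16 16 64 16
 0  2  0  2  2
 0  0  0  0  0

Derivation:
Slide up:
col 0: [64, 32, 0, 0, 32] -> [64, 64, 0, 0, 0]
col 1: [64, 4, 0, 16, 2] -> [64, 4, 16, 2, 0]
col 2: [16, 0, 8, 16, 0] -> [16, 8, 16, 0, 0]
col 3: [4, 8, 64, 0, 2] -> [4, 8, 64, 2, 0]
col 4: [8, 8, 32, 16, 2] -> [16, 32, 16, 2, 0]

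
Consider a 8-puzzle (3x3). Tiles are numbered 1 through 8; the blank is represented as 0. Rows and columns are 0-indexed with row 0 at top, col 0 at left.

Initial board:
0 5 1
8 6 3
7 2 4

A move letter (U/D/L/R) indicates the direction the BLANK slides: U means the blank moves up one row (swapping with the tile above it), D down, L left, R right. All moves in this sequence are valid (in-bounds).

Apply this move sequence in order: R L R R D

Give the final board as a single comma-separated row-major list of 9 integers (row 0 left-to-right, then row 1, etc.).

After move 1 (R):
5 0 1
8 6 3
7 2 4

After move 2 (L):
0 5 1
8 6 3
7 2 4

After move 3 (R):
5 0 1
8 6 3
7 2 4

After move 4 (R):
5 1 0
8 6 3
7 2 4

After move 5 (D):
5 1 3
8 6 0
7 2 4

Answer: 5, 1, 3, 8, 6, 0, 7, 2, 4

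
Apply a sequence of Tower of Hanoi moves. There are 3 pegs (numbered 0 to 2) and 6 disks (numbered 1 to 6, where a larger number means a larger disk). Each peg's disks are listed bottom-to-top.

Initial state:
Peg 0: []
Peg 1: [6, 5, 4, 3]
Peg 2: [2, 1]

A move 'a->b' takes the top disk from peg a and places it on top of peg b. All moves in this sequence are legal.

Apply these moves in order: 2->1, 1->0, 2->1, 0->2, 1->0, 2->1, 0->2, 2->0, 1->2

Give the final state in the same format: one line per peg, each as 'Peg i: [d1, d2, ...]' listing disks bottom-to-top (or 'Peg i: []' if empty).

Answer: Peg 0: [2]
Peg 1: [6, 5, 4, 3]
Peg 2: [1]

Derivation:
After move 1 (2->1):
Peg 0: []
Peg 1: [6, 5, 4, 3, 1]
Peg 2: [2]

After move 2 (1->0):
Peg 0: [1]
Peg 1: [6, 5, 4, 3]
Peg 2: [2]

After move 3 (2->1):
Peg 0: [1]
Peg 1: [6, 5, 4, 3, 2]
Peg 2: []

After move 4 (0->2):
Peg 0: []
Peg 1: [6, 5, 4, 3, 2]
Peg 2: [1]

After move 5 (1->0):
Peg 0: [2]
Peg 1: [6, 5, 4, 3]
Peg 2: [1]

After move 6 (2->1):
Peg 0: [2]
Peg 1: [6, 5, 4, 3, 1]
Peg 2: []

After move 7 (0->2):
Peg 0: []
Peg 1: [6, 5, 4, 3, 1]
Peg 2: [2]

After move 8 (2->0):
Peg 0: [2]
Peg 1: [6, 5, 4, 3, 1]
Peg 2: []

After move 9 (1->2):
Peg 0: [2]
Peg 1: [6, 5, 4, 3]
Peg 2: [1]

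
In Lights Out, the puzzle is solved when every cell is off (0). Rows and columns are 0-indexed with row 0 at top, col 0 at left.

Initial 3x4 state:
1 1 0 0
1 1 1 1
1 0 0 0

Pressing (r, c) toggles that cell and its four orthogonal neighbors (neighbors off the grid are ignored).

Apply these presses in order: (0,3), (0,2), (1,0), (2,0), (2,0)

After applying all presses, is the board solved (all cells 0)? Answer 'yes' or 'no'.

After press 1 at (0,3):
1 1 1 1
1 1 1 0
1 0 0 0

After press 2 at (0,2):
1 0 0 0
1 1 0 0
1 0 0 0

After press 3 at (1,0):
0 0 0 0
0 0 0 0
0 0 0 0

After press 4 at (2,0):
0 0 0 0
1 0 0 0
1 1 0 0

After press 5 at (2,0):
0 0 0 0
0 0 0 0
0 0 0 0

Lights still on: 0

Answer: yes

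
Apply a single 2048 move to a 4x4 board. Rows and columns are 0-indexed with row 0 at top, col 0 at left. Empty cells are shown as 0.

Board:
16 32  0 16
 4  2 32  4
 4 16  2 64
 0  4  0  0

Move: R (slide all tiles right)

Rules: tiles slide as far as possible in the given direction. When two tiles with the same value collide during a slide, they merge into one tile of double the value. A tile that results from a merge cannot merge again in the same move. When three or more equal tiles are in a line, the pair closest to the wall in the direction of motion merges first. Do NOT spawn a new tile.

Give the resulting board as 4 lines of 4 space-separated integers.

Answer:  0 16 32 16
 4  2 32  4
 4 16  2 64
 0  0  0  4

Derivation:
Slide right:
row 0: [16, 32, 0, 16] -> [0, 16, 32, 16]
row 1: [4, 2, 32, 4] -> [4, 2, 32, 4]
row 2: [4, 16, 2, 64] -> [4, 16, 2, 64]
row 3: [0, 4, 0, 0] -> [0, 0, 0, 4]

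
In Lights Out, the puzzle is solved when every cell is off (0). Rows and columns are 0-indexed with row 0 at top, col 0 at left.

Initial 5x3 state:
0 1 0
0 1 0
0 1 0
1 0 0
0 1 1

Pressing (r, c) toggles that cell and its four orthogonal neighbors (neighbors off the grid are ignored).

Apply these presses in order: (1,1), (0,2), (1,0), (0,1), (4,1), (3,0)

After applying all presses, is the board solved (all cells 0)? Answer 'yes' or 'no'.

After press 1 at (1,1):
0 0 0
1 0 1
0 0 0
1 0 0
0 1 1

After press 2 at (0,2):
0 1 1
1 0 0
0 0 0
1 0 0
0 1 1

After press 3 at (1,0):
1 1 1
0 1 0
1 0 0
1 0 0
0 1 1

After press 4 at (0,1):
0 0 0
0 0 0
1 0 0
1 0 0
0 1 1

After press 5 at (4,1):
0 0 0
0 0 0
1 0 0
1 1 0
1 0 0

After press 6 at (3,0):
0 0 0
0 0 0
0 0 0
0 0 0
0 0 0

Lights still on: 0

Answer: yes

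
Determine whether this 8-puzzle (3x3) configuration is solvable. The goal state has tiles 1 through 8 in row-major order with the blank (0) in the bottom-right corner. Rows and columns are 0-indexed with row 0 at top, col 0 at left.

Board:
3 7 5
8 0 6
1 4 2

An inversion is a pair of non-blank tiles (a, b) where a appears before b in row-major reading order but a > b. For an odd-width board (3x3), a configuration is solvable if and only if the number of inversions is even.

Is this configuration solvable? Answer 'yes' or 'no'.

Answer: yes

Derivation:
Inversions (pairs i<j in row-major order where tile[i] > tile[j] > 0): 18
18 is even, so the puzzle is solvable.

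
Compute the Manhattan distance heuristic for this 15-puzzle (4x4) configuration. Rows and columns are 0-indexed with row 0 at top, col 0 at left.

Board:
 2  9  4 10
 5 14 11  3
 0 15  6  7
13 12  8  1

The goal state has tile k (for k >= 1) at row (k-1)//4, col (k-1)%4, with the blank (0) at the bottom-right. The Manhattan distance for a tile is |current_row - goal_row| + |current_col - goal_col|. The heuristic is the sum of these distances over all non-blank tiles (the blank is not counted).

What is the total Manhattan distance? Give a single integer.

Tile 2: at (0,0), goal (0,1), distance |0-0|+|0-1| = 1
Tile 9: at (0,1), goal (2,0), distance |0-2|+|1-0| = 3
Tile 4: at (0,2), goal (0,3), distance |0-0|+|2-3| = 1
Tile 10: at (0,3), goal (2,1), distance |0-2|+|3-1| = 4
Tile 5: at (1,0), goal (1,0), distance |1-1|+|0-0| = 0
Tile 14: at (1,1), goal (3,1), distance |1-3|+|1-1| = 2
Tile 11: at (1,2), goal (2,2), distance |1-2|+|2-2| = 1
Tile 3: at (1,3), goal (0,2), distance |1-0|+|3-2| = 2
Tile 15: at (2,1), goal (3,2), distance |2-3|+|1-2| = 2
Tile 6: at (2,2), goal (1,1), distance |2-1|+|2-1| = 2
Tile 7: at (2,3), goal (1,2), distance |2-1|+|3-2| = 2
Tile 13: at (3,0), goal (3,0), distance |3-3|+|0-0| = 0
Tile 12: at (3,1), goal (2,3), distance |3-2|+|1-3| = 3
Tile 8: at (3,2), goal (1,3), distance |3-1|+|2-3| = 3
Tile 1: at (3,3), goal (0,0), distance |3-0|+|3-0| = 6
Sum: 1 + 3 + 1 + 4 + 0 + 2 + 1 + 2 + 2 + 2 + 2 + 0 + 3 + 3 + 6 = 32

Answer: 32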